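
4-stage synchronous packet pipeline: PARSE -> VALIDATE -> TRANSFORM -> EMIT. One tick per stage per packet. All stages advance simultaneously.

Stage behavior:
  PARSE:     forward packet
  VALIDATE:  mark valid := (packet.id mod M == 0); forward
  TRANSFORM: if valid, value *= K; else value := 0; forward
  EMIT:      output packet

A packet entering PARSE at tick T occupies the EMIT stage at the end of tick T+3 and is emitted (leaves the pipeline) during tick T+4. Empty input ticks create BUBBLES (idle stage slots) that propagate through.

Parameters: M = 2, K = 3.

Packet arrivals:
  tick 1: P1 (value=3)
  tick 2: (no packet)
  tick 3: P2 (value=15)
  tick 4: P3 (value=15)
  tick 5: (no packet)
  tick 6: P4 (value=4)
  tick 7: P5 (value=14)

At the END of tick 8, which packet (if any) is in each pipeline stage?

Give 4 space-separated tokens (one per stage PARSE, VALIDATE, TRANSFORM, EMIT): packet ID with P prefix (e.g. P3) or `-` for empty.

Answer: - P5 P4 -

Derivation:
Tick 1: [PARSE:P1(v=3,ok=F), VALIDATE:-, TRANSFORM:-, EMIT:-] out:-; in:P1
Tick 2: [PARSE:-, VALIDATE:P1(v=3,ok=F), TRANSFORM:-, EMIT:-] out:-; in:-
Tick 3: [PARSE:P2(v=15,ok=F), VALIDATE:-, TRANSFORM:P1(v=0,ok=F), EMIT:-] out:-; in:P2
Tick 4: [PARSE:P3(v=15,ok=F), VALIDATE:P2(v=15,ok=T), TRANSFORM:-, EMIT:P1(v=0,ok=F)] out:-; in:P3
Tick 5: [PARSE:-, VALIDATE:P3(v=15,ok=F), TRANSFORM:P2(v=45,ok=T), EMIT:-] out:P1(v=0); in:-
Tick 6: [PARSE:P4(v=4,ok=F), VALIDATE:-, TRANSFORM:P3(v=0,ok=F), EMIT:P2(v=45,ok=T)] out:-; in:P4
Tick 7: [PARSE:P5(v=14,ok=F), VALIDATE:P4(v=4,ok=T), TRANSFORM:-, EMIT:P3(v=0,ok=F)] out:P2(v=45); in:P5
Tick 8: [PARSE:-, VALIDATE:P5(v=14,ok=F), TRANSFORM:P4(v=12,ok=T), EMIT:-] out:P3(v=0); in:-
At end of tick 8: ['-', 'P5', 'P4', '-']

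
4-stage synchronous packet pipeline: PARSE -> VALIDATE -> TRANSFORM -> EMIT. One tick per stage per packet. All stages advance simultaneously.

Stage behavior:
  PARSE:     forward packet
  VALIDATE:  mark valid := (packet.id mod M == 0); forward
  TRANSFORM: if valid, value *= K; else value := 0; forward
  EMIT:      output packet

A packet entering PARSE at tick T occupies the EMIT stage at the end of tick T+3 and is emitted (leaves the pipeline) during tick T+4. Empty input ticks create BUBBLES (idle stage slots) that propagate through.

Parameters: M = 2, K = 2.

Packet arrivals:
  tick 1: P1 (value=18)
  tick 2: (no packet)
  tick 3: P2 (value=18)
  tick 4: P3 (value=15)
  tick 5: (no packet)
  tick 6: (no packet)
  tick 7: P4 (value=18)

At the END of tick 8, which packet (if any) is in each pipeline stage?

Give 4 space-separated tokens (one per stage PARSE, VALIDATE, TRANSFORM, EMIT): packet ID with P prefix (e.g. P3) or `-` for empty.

Tick 1: [PARSE:P1(v=18,ok=F), VALIDATE:-, TRANSFORM:-, EMIT:-] out:-; in:P1
Tick 2: [PARSE:-, VALIDATE:P1(v=18,ok=F), TRANSFORM:-, EMIT:-] out:-; in:-
Tick 3: [PARSE:P2(v=18,ok=F), VALIDATE:-, TRANSFORM:P1(v=0,ok=F), EMIT:-] out:-; in:P2
Tick 4: [PARSE:P3(v=15,ok=F), VALIDATE:P2(v=18,ok=T), TRANSFORM:-, EMIT:P1(v=0,ok=F)] out:-; in:P3
Tick 5: [PARSE:-, VALIDATE:P3(v=15,ok=F), TRANSFORM:P2(v=36,ok=T), EMIT:-] out:P1(v=0); in:-
Tick 6: [PARSE:-, VALIDATE:-, TRANSFORM:P3(v=0,ok=F), EMIT:P2(v=36,ok=T)] out:-; in:-
Tick 7: [PARSE:P4(v=18,ok=F), VALIDATE:-, TRANSFORM:-, EMIT:P3(v=0,ok=F)] out:P2(v=36); in:P4
Tick 8: [PARSE:-, VALIDATE:P4(v=18,ok=T), TRANSFORM:-, EMIT:-] out:P3(v=0); in:-
At end of tick 8: ['-', 'P4', '-', '-']

Answer: - P4 - -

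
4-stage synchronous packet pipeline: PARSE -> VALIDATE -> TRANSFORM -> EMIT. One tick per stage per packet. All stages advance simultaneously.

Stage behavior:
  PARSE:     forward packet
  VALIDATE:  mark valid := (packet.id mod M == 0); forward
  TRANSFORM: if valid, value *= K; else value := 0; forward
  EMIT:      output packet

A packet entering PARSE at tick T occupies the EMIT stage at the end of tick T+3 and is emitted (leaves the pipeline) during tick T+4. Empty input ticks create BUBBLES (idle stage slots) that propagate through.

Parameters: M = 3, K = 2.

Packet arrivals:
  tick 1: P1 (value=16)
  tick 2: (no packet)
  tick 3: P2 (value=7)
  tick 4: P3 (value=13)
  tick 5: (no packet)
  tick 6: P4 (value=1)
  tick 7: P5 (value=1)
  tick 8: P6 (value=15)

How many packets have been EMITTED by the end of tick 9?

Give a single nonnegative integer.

Answer: 3

Derivation:
Tick 1: [PARSE:P1(v=16,ok=F), VALIDATE:-, TRANSFORM:-, EMIT:-] out:-; in:P1
Tick 2: [PARSE:-, VALIDATE:P1(v=16,ok=F), TRANSFORM:-, EMIT:-] out:-; in:-
Tick 3: [PARSE:P2(v=7,ok=F), VALIDATE:-, TRANSFORM:P1(v=0,ok=F), EMIT:-] out:-; in:P2
Tick 4: [PARSE:P3(v=13,ok=F), VALIDATE:P2(v=7,ok=F), TRANSFORM:-, EMIT:P1(v=0,ok=F)] out:-; in:P3
Tick 5: [PARSE:-, VALIDATE:P3(v=13,ok=T), TRANSFORM:P2(v=0,ok=F), EMIT:-] out:P1(v=0); in:-
Tick 6: [PARSE:P4(v=1,ok=F), VALIDATE:-, TRANSFORM:P3(v=26,ok=T), EMIT:P2(v=0,ok=F)] out:-; in:P4
Tick 7: [PARSE:P5(v=1,ok=F), VALIDATE:P4(v=1,ok=F), TRANSFORM:-, EMIT:P3(v=26,ok=T)] out:P2(v=0); in:P5
Tick 8: [PARSE:P6(v=15,ok=F), VALIDATE:P5(v=1,ok=F), TRANSFORM:P4(v=0,ok=F), EMIT:-] out:P3(v=26); in:P6
Tick 9: [PARSE:-, VALIDATE:P6(v=15,ok=T), TRANSFORM:P5(v=0,ok=F), EMIT:P4(v=0,ok=F)] out:-; in:-
Emitted by tick 9: ['P1', 'P2', 'P3']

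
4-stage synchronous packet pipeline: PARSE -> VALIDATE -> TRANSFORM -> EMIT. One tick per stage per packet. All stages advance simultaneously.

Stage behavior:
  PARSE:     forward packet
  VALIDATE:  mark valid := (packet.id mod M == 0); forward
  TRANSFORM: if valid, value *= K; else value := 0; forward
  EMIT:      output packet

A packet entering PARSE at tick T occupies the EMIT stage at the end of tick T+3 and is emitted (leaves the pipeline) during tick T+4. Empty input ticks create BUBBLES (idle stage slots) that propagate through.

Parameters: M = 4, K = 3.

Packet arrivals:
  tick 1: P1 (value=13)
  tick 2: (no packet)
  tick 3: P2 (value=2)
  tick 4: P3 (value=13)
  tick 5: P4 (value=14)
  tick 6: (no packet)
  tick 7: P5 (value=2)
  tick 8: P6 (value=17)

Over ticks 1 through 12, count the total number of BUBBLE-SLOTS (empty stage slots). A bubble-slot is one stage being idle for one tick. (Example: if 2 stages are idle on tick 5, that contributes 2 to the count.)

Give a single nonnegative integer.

Tick 1: [PARSE:P1(v=13,ok=F), VALIDATE:-, TRANSFORM:-, EMIT:-] out:-; bubbles=3
Tick 2: [PARSE:-, VALIDATE:P1(v=13,ok=F), TRANSFORM:-, EMIT:-] out:-; bubbles=3
Tick 3: [PARSE:P2(v=2,ok=F), VALIDATE:-, TRANSFORM:P1(v=0,ok=F), EMIT:-] out:-; bubbles=2
Tick 4: [PARSE:P3(v=13,ok=F), VALIDATE:P2(v=2,ok=F), TRANSFORM:-, EMIT:P1(v=0,ok=F)] out:-; bubbles=1
Tick 5: [PARSE:P4(v=14,ok=F), VALIDATE:P3(v=13,ok=F), TRANSFORM:P2(v=0,ok=F), EMIT:-] out:P1(v=0); bubbles=1
Tick 6: [PARSE:-, VALIDATE:P4(v=14,ok=T), TRANSFORM:P3(v=0,ok=F), EMIT:P2(v=0,ok=F)] out:-; bubbles=1
Tick 7: [PARSE:P5(v=2,ok=F), VALIDATE:-, TRANSFORM:P4(v=42,ok=T), EMIT:P3(v=0,ok=F)] out:P2(v=0); bubbles=1
Tick 8: [PARSE:P6(v=17,ok=F), VALIDATE:P5(v=2,ok=F), TRANSFORM:-, EMIT:P4(v=42,ok=T)] out:P3(v=0); bubbles=1
Tick 9: [PARSE:-, VALIDATE:P6(v=17,ok=F), TRANSFORM:P5(v=0,ok=F), EMIT:-] out:P4(v=42); bubbles=2
Tick 10: [PARSE:-, VALIDATE:-, TRANSFORM:P6(v=0,ok=F), EMIT:P5(v=0,ok=F)] out:-; bubbles=2
Tick 11: [PARSE:-, VALIDATE:-, TRANSFORM:-, EMIT:P6(v=0,ok=F)] out:P5(v=0); bubbles=3
Tick 12: [PARSE:-, VALIDATE:-, TRANSFORM:-, EMIT:-] out:P6(v=0); bubbles=4
Total bubble-slots: 24

Answer: 24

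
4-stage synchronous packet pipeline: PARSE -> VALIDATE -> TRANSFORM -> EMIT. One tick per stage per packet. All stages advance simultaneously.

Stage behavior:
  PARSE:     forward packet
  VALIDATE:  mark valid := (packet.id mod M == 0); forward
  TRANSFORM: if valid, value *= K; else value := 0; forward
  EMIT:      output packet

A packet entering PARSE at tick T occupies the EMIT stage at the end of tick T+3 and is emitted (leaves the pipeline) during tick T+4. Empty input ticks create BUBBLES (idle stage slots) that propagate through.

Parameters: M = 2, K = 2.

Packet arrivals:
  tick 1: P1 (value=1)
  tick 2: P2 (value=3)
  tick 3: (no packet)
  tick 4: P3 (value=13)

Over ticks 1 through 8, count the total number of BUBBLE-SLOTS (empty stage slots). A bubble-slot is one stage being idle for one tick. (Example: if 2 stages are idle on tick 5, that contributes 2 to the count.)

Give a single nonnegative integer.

Answer: 20

Derivation:
Tick 1: [PARSE:P1(v=1,ok=F), VALIDATE:-, TRANSFORM:-, EMIT:-] out:-; bubbles=3
Tick 2: [PARSE:P2(v=3,ok=F), VALIDATE:P1(v=1,ok=F), TRANSFORM:-, EMIT:-] out:-; bubbles=2
Tick 3: [PARSE:-, VALIDATE:P2(v=3,ok=T), TRANSFORM:P1(v=0,ok=F), EMIT:-] out:-; bubbles=2
Tick 4: [PARSE:P3(v=13,ok=F), VALIDATE:-, TRANSFORM:P2(v=6,ok=T), EMIT:P1(v=0,ok=F)] out:-; bubbles=1
Tick 5: [PARSE:-, VALIDATE:P3(v=13,ok=F), TRANSFORM:-, EMIT:P2(v=6,ok=T)] out:P1(v=0); bubbles=2
Tick 6: [PARSE:-, VALIDATE:-, TRANSFORM:P3(v=0,ok=F), EMIT:-] out:P2(v=6); bubbles=3
Tick 7: [PARSE:-, VALIDATE:-, TRANSFORM:-, EMIT:P3(v=0,ok=F)] out:-; bubbles=3
Tick 8: [PARSE:-, VALIDATE:-, TRANSFORM:-, EMIT:-] out:P3(v=0); bubbles=4
Total bubble-slots: 20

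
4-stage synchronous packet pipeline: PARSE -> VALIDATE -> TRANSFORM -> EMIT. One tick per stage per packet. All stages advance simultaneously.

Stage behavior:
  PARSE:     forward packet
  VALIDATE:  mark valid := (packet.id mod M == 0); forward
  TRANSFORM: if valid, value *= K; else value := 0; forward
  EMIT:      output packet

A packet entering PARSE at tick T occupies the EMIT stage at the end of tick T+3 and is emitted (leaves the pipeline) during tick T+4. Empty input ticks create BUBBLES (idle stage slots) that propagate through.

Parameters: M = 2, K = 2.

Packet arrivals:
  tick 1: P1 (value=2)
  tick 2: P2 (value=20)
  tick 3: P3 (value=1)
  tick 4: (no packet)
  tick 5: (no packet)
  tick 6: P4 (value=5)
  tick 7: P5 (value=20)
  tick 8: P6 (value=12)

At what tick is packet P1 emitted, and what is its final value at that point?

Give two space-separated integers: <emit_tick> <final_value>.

Tick 1: [PARSE:P1(v=2,ok=F), VALIDATE:-, TRANSFORM:-, EMIT:-] out:-; in:P1
Tick 2: [PARSE:P2(v=20,ok=F), VALIDATE:P1(v=2,ok=F), TRANSFORM:-, EMIT:-] out:-; in:P2
Tick 3: [PARSE:P3(v=1,ok=F), VALIDATE:P2(v=20,ok=T), TRANSFORM:P1(v=0,ok=F), EMIT:-] out:-; in:P3
Tick 4: [PARSE:-, VALIDATE:P3(v=1,ok=F), TRANSFORM:P2(v=40,ok=T), EMIT:P1(v=0,ok=F)] out:-; in:-
Tick 5: [PARSE:-, VALIDATE:-, TRANSFORM:P3(v=0,ok=F), EMIT:P2(v=40,ok=T)] out:P1(v=0); in:-
Tick 6: [PARSE:P4(v=5,ok=F), VALIDATE:-, TRANSFORM:-, EMIT:P3(v=0,ok=F)] out:P2(v=40); in:P4
Tick 7: [PARSE:P5(v=20,ok=F), VALIDATE:P4(v=5,ok=T), TRANSFORM:-, EMIT:-] out:P3(v=0); in:P5
Tick 8: [PARSE:P6(v=12,ok=F), VALIDATE:P5(v=20,ok=F), TRANSFORM:P4(v=10,ok=T), EMIT:-] out:-; in:P6
Tick 9: [PARSE:-, VALIDATE:P6(v=12,ok=T), TRANSFORM:P5(v=0,ok=F), EMIT:P4(v=10,ok=T)] out:-; in:-
Tick 10: [PARSE:-, VALIDATE:-, TRANSFORM:P6(v=24,ok=T), EMIT:P5(v=0,ok=F)] out:P4(v=10); in:-
Tick 11: [PARSE:-, VALIDATE:-, TRANSFORM:-, EMIT:P6(v=24,ok=T)] out:P5(v=0); in:-
Tick 12: [PARSE:-, VALIDATE:-, TRANSFORM:-, EMIT:-] out:P6(v=24); in:-
P1: arrives tick 1, valid=False (id=1, id%2=1), emit tick 5, final value 0

Answer: 5 0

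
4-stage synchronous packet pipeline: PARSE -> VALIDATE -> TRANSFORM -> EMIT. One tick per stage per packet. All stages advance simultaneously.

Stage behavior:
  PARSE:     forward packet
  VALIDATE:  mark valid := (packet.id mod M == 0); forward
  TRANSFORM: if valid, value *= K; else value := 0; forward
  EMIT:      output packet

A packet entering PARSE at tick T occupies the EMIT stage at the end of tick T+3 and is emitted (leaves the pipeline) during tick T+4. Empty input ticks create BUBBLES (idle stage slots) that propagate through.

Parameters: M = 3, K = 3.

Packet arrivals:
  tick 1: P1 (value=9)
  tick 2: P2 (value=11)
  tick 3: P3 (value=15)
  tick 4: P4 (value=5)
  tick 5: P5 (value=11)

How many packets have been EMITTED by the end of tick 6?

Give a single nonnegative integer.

Answer: 2

Derivation:
Tick 1: [PARSE:P1(v=9,ok=F), VALIDATE:-, TRANSFORM:-, EMIT:-] out:-; in:P1
Tick 2: [PARSE:P2(v=11,ok=F), VALIDATE:P1(v=9,ok=F), TRANSFORM:-, EMIT:-] out:-; in:P2
Tick 3: [PARSE:P3(v=15,ok=F), VALIDATE:P2(v=11,ok=F), TRANSFORM:P1(v=0,ok=F), EMIT:-] out:-; in:P3
Tick 4: [PARSE:P4(v=5,ok=F), VALIDATE:P3(v=15,ok=T), TRANSFORM:P2(v=0,ok=F), EMIT:P1(v=0,ok=F)] out:-; in:P4
Tick 5: [PARSE:P5(v=11,ok=F), VALIDATE:P4(v=5,ok=F), TRANSFORM:P3(v=45,ok=T), EMIT:P2(v=0,ok=F)] out:P1(v=0); in:P5
Tick 6: [PARSE:-, VALIDATE:P5(v=11,ok=F), TRANSFORM:P4(v=0,ok=F), EMIT:P3(v=45,ok=T)] out:P2(v=0); in:-
Emitted by tick 6: ['P1', 'P2']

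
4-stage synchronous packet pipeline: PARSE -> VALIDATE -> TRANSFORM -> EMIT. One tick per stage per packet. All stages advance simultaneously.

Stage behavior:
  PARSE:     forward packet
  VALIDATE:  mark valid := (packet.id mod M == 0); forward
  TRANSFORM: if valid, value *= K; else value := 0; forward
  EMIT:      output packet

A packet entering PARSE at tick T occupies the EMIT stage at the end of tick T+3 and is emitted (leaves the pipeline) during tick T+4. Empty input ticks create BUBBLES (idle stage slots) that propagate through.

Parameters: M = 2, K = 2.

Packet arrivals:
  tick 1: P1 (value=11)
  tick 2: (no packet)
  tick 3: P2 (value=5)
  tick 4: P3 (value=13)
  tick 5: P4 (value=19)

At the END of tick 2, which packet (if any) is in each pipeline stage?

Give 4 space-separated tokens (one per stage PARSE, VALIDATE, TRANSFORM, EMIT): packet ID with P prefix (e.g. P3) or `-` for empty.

Answer: - P1 - -

Derivation:
Tick 1: [PARSE:P1(v=11,ok=F), VALIDATE:-, TRANSFORM:-, EMIT:-] out:-; in:P1
Tick 2: [PARSE:-, VALIDATE:P1(v=11,ok=F), TRANSFORM:-, EMIT:-] out:-; in:-
At end of tick 2: ['-', 'P1', '-', '-']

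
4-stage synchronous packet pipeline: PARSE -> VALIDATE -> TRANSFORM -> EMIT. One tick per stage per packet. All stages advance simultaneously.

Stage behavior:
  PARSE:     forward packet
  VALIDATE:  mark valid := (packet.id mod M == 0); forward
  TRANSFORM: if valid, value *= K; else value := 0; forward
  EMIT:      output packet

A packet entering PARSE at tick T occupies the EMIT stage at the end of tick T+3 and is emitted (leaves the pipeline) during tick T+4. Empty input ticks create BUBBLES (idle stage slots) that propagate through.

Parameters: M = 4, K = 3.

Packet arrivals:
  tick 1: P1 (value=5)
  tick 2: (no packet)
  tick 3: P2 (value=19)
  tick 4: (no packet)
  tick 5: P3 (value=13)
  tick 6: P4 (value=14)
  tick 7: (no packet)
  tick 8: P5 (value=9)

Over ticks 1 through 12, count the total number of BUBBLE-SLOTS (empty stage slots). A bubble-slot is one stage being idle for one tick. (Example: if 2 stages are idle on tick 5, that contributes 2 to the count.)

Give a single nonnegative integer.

Tick 1: [PARSE:P1(v=5,ok=F), VALIDATE:-, TRANSFORM:-, EMIT:-] out:-; bubbles=3
Tick 2: [PARSE:-, VALIDATE:P1(v=5,ok=F), TRANSFORM:-, EMIT:-] out:-; bubbles=3
Tick 3: [PARSE:P2(v=19,ok=F), VALIDATE:-, TRANSFORM:P1(v=0,ok=F), EMIT:-] out:-; bubbles=2
Tick 4: [PARSE:-, VALIDATE:P2(v=19,ok=F), TRANSFORM:-, EMIT:P1(v=0,ok=F)] out:-; bubbles=2
Tick 5: [PARSE:P3(v=13,ok=F), VALIDATE:-, TRANSFORM:P2(v=0,ok=F), EMIT:-] out:P1(v=0); bubbles=2
Tick 6: [PARSE:P4(v=14,ok=F), VALIDATE:P3(v=13,ok=F), TRANSFORM:-, EMIT:P2(v=0,ok=F)] out:-; bubbles=1
Tick 7: [PARSE:-, VALIDATE:P4(v=14,ok=T), TRANSFORM:P3(v=0,ok=F), EMIT:-] out:P2(v=0); bubbles=2
Tick 8: [PARSE:P5(v=9,ok=F), VALIDATE:-, TRANSFORM:P4(v=42,ok=T), EMIT:P3(v=0,ok=F)] out:-; bubbles=1
Tick 9: [PARSE:-, VALIDATE:P5(v=9,ok=F), TRANSFORM:-, EMIT:P4(v=42,ok=T)] out:P3(v=0); bubbles=2
Tick 10: [PARSE:-, VALIDATE:-, TRANSFORM:P5(v=0,ok=F), EMIT:-] out:P4(v=42); bubbles=3
Tick 11: [PARSE:-, VALIDATE:-, TRANSFORM:-, EMIT:P5(v=0,ok=F)] out:-; bubbles=3
Tick 12: [PARSE:-, VALIDATE:-, TRANSFORM:-, EMIT:-] out:P5(v=0); bubbles=4
Total bubble-slots: 28

Answer: 28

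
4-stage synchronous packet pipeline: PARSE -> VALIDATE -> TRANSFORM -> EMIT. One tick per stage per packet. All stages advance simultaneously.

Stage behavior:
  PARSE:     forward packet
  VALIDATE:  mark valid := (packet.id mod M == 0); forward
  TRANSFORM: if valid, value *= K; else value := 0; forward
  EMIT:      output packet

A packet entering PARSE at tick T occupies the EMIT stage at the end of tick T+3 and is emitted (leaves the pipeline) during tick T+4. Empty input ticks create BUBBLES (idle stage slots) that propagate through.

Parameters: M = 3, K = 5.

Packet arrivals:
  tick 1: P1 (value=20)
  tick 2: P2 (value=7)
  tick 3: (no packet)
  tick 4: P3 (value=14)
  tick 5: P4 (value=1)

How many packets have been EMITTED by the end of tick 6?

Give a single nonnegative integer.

Tick 1: [PARSE:P1(v=20,ok=F), VALIDATE:-, TRANSFORM:-, EMIT:-] out:-; in:P1
Tick 2: [PARSE:P2(v=7,ok=F), VALIDATE:P1(v=20,ok=F), TRANSFORM:-, EMIT:-] out:-; in:P2
Tick 3: [PARSE:-, VALIDATE:P2(v=7,ok=F), TRANSFORM:P1(v=0,ok=F), EMIT:-] out:-; in:-
Tick 4: [PARSE:P3(v=14,ok=F), VALIDATE:-, TRANSFORM:P2(v=0,ok=F), EMIT:P1(v=0,ok=F)] out:-; in:P3
Tick 5: [PARSE:P4(v=1,ok=F), VALIDATE:P3(v=14,ok=T), TRANSFORM:-, EMIT:P2(v=0,ok=F)] out:P1(v=0); in:P4
Tick 6: [PARSE:-, VALIDATE:P4(v=1,ok=F), TRANSFORM:P3(v=70,ok=T), EMIT:-] out:P2(v=0); in:-
Emitted by tick 6: ['P1', 'P2']

Answer: 2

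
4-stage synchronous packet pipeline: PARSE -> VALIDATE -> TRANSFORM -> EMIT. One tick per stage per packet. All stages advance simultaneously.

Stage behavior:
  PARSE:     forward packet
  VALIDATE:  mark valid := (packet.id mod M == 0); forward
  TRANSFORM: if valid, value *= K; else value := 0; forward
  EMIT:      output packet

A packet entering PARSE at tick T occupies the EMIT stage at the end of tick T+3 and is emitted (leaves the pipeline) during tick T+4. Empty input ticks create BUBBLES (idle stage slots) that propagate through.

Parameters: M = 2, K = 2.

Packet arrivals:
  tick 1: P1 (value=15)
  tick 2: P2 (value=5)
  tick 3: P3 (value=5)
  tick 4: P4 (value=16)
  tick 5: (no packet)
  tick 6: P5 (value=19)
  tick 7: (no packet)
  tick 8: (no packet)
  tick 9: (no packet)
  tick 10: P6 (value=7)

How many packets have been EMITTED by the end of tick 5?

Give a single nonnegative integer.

Answer: 1

Derivation:
Tick 1: [PARSE:P1(v=15,ok=F), VALIDATE:-, TRANSFORM:-, EMIT:-] out:-; in:P1
Tick 2: [PARSE:P2(v=5,ok=F), VALIDATE:P1(v=15,ok=F), TRANSFORM:-, EMIT:-] out:-; in:P2
Tick 3: [PARSE:P3(v=5,ok=F), VALIDATE:P2(v=5,ok=T), TRANSFORM:P1(v=0,ok=F), EMIT:-] out:-; in:P3
Tick 4: [PARSE:P4(v=16,ok=F), VALIDATE:P3(v=5,ok=F), TRANSFORM:P2(v=10,ok=T), EMIT:P1(v=0,ok=F)] out:-; in:P4
Tick 5: [PARSE:-, VALIDATE:P4(v=16,ok=T), TRANSFORM:P3(v=0,ok=F), EMIT:P2(v=10,ok=T)] out:P1(v=0); in:-
Emitted by tick 5: ['P1']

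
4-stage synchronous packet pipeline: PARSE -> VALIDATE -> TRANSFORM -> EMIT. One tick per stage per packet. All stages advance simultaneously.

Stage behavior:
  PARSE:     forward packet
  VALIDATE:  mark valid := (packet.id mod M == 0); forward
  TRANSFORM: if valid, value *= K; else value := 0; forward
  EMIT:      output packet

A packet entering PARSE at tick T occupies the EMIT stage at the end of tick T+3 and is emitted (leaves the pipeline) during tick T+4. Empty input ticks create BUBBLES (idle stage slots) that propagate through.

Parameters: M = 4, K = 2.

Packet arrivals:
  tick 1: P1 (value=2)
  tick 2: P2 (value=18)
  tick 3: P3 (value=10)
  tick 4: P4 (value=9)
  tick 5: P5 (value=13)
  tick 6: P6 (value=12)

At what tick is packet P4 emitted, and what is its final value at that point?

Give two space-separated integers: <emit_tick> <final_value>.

Tick 1: [PARSE:P1(v=2,ok=F), VALIDATE:-, TRANSFORM:-, EMIT:-] out:-; in:P1
Tick 2: [PARSE:P2(v=18,ok=F), VALIDATE:P1(v=2,ok=F), TRANSFORM:-, EMIT:-] out:-; in:P2
Tick 3: [PARSE:P3(v=10,ok=F), VALIDATE:P2(v=18,ok=F), TRANSFORM:P1(v=0,ok=F), EMIT:-] out:-; in:P3
Tick 4: [PARSE:P4(v=9,ok=F), VALIDATE:P3(v=10,ok=F), TRANSFORM:P2(v=0,ok=F), EMIT:P1(v=0,ok=F)] out:-; in:P4
Tick 5: [PARSE:P5(v=13,ok=F), VALIDATE:P4(v=9,ok=T), TRANSFORM:P3(v=0,ok=F), EMIT:P2(v=0,ok=F)] out:P1(v=0); in:P5
Tick 6: [PARSE:P6(v=12,ok=F), VALIDATE:P5(v=13,ok=F), TRANSFORM:P4(v=18,ok=T), EMIT:P3(v=0,ok=F)] out:P2(v=0); in:P6
Tick 7: [PARSE:-, VALIDATE:P6(v=12,ok=F), TRANSFORM:P5(v=0,ok=F), EMIT:P4(v=18,ok=T)] out:P3(v=0); in:-
Tick 8: [PARSE:-, VALIDATE:-, TRANSFORM:P6(v=0,ok=F), EMIT:P5(v=0,ok=F)] out:P4(v=18); in:-
Tick 9: [PARSE:-, VALIDATE:-, TRANSFORM:-, EMIT:P6(v=0,ok=F)] out:P5(v=0); in:-
Tick 10: [PARSE:-, VALIDATE:-, TRANSFORM:-, EMIT:-] out:P6(v=0); in:-
P4: arrives tick 4, valid=True (id=4, id%4=0), emit tick 8, final value 18

Answer: 8 18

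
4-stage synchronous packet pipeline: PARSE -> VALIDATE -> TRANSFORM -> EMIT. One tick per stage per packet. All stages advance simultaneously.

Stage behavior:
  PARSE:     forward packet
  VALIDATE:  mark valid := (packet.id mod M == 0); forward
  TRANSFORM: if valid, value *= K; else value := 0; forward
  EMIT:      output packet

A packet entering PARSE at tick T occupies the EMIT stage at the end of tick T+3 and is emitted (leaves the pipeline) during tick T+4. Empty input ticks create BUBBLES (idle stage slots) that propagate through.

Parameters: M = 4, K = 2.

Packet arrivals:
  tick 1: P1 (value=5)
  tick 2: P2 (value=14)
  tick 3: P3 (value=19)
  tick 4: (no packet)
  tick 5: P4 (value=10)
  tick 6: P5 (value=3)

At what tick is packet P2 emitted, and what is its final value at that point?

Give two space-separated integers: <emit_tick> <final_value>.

Answer: 6 0

Derivation:
Tick 1: [PARSE:P1(v=5,ok=F), VALIDATE:-, TRANSFORM:-, EMIT:-] out:-; in:P1
Tick 2: [PARSE:P2(v=14,ok=F), VALIDATE:P1(v=5,ok=F), TRANSFORM:-, EMIT:-] out:-; in:P2
Tick 3: [PARSE:P3(v=19,ok=F), VALIDATE:P2(v=14,ok=F), TRANSFORM:P1(v=0,ok=F), EMIT:-] out:-; in:P3
Tick 4: [PARSE:-, VALIDATE:P3(v=19,ok=F), TRANSFORM:P2(v=0,ok=F), EMIT:P1(v=0,ok=F)] out:-; in:-
Tick 5: [PARSE:P4(v=10,ok=F), VALIDATE:-, TRANSFORM:P3(v=0,ok=F), EMIT:P2(v=0,ok=F)] out:P1(v=0); in:P4
Tick 6: [PARSE:P5(v=3,ok=F), VALIDATE:P4(v=10,ok=T), TRANSFORM:-, EMIT:P3(v=0,ok=F)] out:P2(v=0); in:P5
Tick 7: [PARSE:-, VALIDATE:P5(v=3,ok=F), TRANSFORM:P4(v=20,ok=T), EMIT:-] out:P3(v=0); in:-
Tick 8: [PARSE:-, VALIDATE:-, TRANSFORM:P5(v=0,ok=F), EMIT:P4(v=20,ok=T)] out:-; in:-
Tick 9: [PARSE:-, VALIDATE:-, TRANSFORM:-, EMIT:P5(v=0,ok=F)] out:P4(v=20); in:-
Tick 10: [PARSE:-, VALIDATE:-, TRANSFORM:-, EMIT:-] out:P5(v=0); in:-
P2: arrives tick 2, valid=False (id=2, id%4=2), emit tick 6, final value 0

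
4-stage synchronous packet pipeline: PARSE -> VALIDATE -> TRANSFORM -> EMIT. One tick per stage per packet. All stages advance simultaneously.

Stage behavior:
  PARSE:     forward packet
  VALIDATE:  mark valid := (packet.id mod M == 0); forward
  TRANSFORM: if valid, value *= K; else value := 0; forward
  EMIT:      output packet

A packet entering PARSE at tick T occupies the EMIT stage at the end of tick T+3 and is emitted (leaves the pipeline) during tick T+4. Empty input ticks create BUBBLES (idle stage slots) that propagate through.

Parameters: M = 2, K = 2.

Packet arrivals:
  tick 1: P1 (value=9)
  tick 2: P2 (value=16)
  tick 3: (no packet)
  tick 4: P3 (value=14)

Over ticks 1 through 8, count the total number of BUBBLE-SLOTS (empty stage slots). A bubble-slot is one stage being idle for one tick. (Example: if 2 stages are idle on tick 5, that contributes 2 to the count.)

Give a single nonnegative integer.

Answer: 20

Derivation:
Tick 1: [PARSE:P1(v=9,ok=F), VALIDATE:-, TRANSFORM:-, EMIT:-] out:-; bubbles=3
Tick 2: [PARSE:P2(v=16,ok=F), VALIDATE:P1(v=9,ok=F), TRANSFORM:-, EMIT:-] out:-; bubbles=2
Tick 3: [PARSE:-, VALIDATE:P2(v=16,ok=T), TRANSFORM:P1(v=0,ok=F), EMIT:-] out:-; bubbles=2
Tick 4: [PARSE:P3(v=14,ok=F), VALIDATE:-, TRANSFORM:P2(v=32,ok=T), EMIT:P1(v=0,ok=F)] out:-; bubbles=1
Tick 5: [PARSE:-, VALIDATE:P3(v=14,ok=F), TRANSFORM:-, EMIT:P2(v=32,ok=T)] out:P1(v=0); bubbles=2
Tick 6: [PARSE:-, VALIDATE:-, TRANSFORM:P3(v=0,ok=F), EMIT:-] out:P2(v=32); bubbles=3
Tick 7: [PARSE:-, VALIDATE:-, TRANSFORM:-, EMIT:P3(v=0,ok=F)] out:-; bubbles=3
Tick 8: [PARSE:-, VALIDATE:-, TRANSFORM:-, EMIT:-] out:P3(v=0); bubbles=4
Total bubble-slots: 20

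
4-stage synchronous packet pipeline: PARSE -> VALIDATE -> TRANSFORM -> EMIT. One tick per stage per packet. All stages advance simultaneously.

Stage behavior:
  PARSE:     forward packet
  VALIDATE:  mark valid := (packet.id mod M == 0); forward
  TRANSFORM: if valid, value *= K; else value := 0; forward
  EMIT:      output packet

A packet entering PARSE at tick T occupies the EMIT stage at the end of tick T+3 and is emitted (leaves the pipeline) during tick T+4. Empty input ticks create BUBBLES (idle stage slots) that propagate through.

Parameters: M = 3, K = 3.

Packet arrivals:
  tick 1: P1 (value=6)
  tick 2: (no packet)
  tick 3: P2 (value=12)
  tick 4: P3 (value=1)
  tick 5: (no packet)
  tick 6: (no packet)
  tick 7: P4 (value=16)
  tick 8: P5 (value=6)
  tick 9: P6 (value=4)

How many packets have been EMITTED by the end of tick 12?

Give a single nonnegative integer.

Tick 1: [PARSE:P1(v=6,ok=F), VALIDATE:-, TRANSFORM:-, EMIT:-] out:-; in:P1
Tick 2: [PARSE:-, VALIDATE:P1(v=6,ok=F), TRANSFORM:-, EMIT:-] out:-; in:-
Tick 3: [PARSE:P2(v=12,ok=F), VALIDATE:-, TRANSFORM:P1(v=0,ok=F), EMIT:-] out:-; in:P2
Tick 4: [PARSE:P3(v=1,ok=F), VALIDATE:P2(v=12,ok=F), TRANSFORM:-, EMIT:P1(v=0,ok=F)] out:-; in:P3
Tick 5: [PARSE:-, VALIDATE:P3(v=1,ok=T), TRANSFORM:P2(v=0,ok=F), EMIT:-] out:P1(v=0); in:-
Tick 6: [PARSE:-, VALIDATE:-, TRANSFORM:P3(v=3,ok=T), EMIT:P2(v=0,ok=F)] out:-; in:-
Tick 7: [PARSE:P4(v=16,ok=F), VALIDATE:-, TRANSFORM:-, EMIT:P3(v=3,ok=T)] out:P2(v=0); in:P4
Tick 8: [PARSE:P5(v=6,ok=F), VALIDATE:P4(v=16,ok=F), TRANSFORM:-, EMIT:-] out:P3(v=3); in:P5
Tick 9: [PARSE:P6(v=4,ok=F), VALIDATE:P5(v=6,ok=F), TRANSFORM:P4(v=0,ok=F), EMIT:-] out:-; in:P6
Tick 10: [PARSE:-, VALIDATE:P6(v=4,ok=T), TRANSFORM:P5(v=0,ok=F), EMIT:P4(v=0,ok=F)] out:-; in:-
Tick 11: [PARSE:-, VALIDATE:-, TRANSFORM:P6(v=12,ok=T), EMIT:P5(v=0,ok=F)] out:P4(v=0); in:-
Tick 12: [PARSE:-, VALIDATE:-, TRANSFORM:-, EMIT:P6(v=12,ok=T)] out:P5(v=0); in:-
Emitted by tick 12: ['P1', 'P2', 'P3', 'P4', 'P5']

Answer: 5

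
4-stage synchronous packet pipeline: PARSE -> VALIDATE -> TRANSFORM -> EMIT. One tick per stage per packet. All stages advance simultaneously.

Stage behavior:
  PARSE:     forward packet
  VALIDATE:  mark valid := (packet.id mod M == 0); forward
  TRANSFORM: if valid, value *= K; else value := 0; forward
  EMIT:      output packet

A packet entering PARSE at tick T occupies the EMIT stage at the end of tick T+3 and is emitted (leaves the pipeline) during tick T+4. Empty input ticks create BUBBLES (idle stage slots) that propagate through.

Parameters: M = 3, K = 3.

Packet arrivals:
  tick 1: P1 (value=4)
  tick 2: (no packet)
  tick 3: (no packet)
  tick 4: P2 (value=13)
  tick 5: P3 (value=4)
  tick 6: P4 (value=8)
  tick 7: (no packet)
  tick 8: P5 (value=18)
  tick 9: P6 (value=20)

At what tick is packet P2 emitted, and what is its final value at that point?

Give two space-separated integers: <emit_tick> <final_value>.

Tick 1: [PARSE:P1(v=4,ok=F), VALIDATE:-, TRANSFORM:-, EMIT:-] out:-; in:P1
Tick 2: [PARSE:-, VALIDATE:P1(v=4,ok=F), TRANSFORM:-, EMIT:-] out:-; in:-
Tick 3: [PARSE:-, VALIDATE:-, TRANSFORM:P1(v=0,ok=F), EMIT:-] out:-; in:-
Tick 4: [PARSE:P2(v=13,ok=F), VALIDATE:-, TRANSFORM:-, EMIT:P1(v=0,ok=F)] out:-; in:P2
Tick 5: [PARSE:P3(v=4,ok=F), VALIDATE:P2(v=13,ok=F), TRANSFORM:-, EMIT:-] out:P1(v=0); in:P3
Tick 6: [PARSE:P4(v=8,ok=F), VALIDATE:P3(v=4,ok=T), TRANSFORM:P2(v=0,ok=F), EMIT:-] out:-; in:P4
Tick 7: [PARSE:-, VALIDATE:P4(v=8,ok=F), TRANSFORM:P3(v=12,ok=T), EMIT:P2(v=0,ok=F)] out:-; in:-
Tick 8: [PARSE:P5(v=18,ok=F), VALIDATE:-, TRANSFORM:P4(v=0,ok=F), EMIT:P3(v=12,ok=T)] out:P2(v=0); in:P5
Tick 9: [PARSE:P6(v=20,ok=F), VALIDATE:P5(v=18,ok=F), TRANSFORM:-, EMIT:P4(v=0,ok=F)] out:P3(v=12); in:P6
Tick 10: [PARSE:-, VALIDATE:P6(v=20,ok=T), TRANSFORM:P5(v=0,ok=F), EMIT:-] out:P4(v=0); in:-
Tick 11: [PARSE:-, VALIDATE:-, TRANSFORM:P6(v=60,ok=T), EMIT:P5(v=0,ok=F)] out:-; in:-
Tick 12: [PARSE:-, VALIDATE:-, TRANSFORM:-, EMIT:P6(v=60,ok=T)] out:P5(v=0); in:-
Tick 13: [PARSE:-, VALIDATE:-, TRANSFORM:-, EMIT:-] out:P6(v=60); in:-
P2: arrives tick 4, valid=False (id=2, id%3=2), emit tick 8, final value 0

Answer: 8 0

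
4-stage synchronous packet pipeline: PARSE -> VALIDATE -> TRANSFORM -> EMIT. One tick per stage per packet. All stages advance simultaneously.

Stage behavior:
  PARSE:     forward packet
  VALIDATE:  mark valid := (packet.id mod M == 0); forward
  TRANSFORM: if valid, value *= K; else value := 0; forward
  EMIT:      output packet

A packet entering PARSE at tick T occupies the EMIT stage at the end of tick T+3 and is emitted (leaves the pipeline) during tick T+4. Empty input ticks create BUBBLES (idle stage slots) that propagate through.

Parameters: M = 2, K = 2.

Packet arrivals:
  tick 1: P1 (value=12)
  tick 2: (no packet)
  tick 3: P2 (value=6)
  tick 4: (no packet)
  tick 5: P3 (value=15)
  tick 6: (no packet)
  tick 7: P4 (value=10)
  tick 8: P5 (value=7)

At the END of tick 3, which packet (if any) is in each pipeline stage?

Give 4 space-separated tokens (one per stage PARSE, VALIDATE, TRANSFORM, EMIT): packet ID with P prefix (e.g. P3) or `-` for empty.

Tick 1: [PARSE:P1(v=12,ok=F), VALIDATE:-, TRANSFORM:-, EMIT:-] out:-; in:P1
Tick 2: [PARSE:-, VALIDATE:P1(v=12,ok=F), TRANSFORM:-, EMIT:-] out:-; in:-
Tick 3: [PARSE:P2(v=6,ok=F), VALIDATE:-, TRANSFORM:P1(v=0,ok=F), EMIT:-] out:-; in:P2
At end of tick 3: ['P2', '-', 'P1', '-']

Answer: P2 - P1 -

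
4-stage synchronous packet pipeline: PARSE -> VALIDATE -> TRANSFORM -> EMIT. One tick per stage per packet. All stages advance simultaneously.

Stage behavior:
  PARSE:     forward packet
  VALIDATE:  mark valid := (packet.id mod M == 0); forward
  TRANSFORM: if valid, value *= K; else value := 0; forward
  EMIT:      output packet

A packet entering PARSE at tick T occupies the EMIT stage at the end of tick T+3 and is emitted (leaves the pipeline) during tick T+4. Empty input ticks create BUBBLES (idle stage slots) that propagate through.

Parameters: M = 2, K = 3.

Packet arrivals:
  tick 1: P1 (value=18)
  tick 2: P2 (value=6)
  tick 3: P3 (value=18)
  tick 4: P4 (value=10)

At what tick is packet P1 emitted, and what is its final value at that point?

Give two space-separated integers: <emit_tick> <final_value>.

Answer: 5 0

Derivation:
Tick 1: [PARSE:P1(v=18,ok=F), VALIDATE:-, TRANSFORM:-, EMIT:-] out:-; in:P1
Tick 2: [PARSE:P2(v=6,ok=F), VALIDATE:P1(v=18,ok=F), TRANSFORM:-, EMIT:-] out:-; in:P2
Tick 3: [PARSE:P3(v=18,ok=F), VALIDATE:P2(v=6,ok=T), TRANSFORM:P1(v=0,ok=F), EMIT:-] out:-; in:P3
Tick 4: [PARSE:P4(v=10,ok=F), VALIDATE:P3(v=18,ok=F), TRANSFORM:P2(v=18,ok=T), EMIT:P1(v=0,ok=F)] out:-; in:P4
Tick 5: [PARSE:-, VALIDATE:P4(v=10,ok=T), TRANSFORM:P3(v=0,ok=F), EMIT:P2(v=18,ok=T)] out:P1(v=0); in:-
Tick 6: [PARSE:-, VALIDATE:-, TRANSFORM:P4(v=30,ok=T), EMIT:P3(v=0,ok=F)] out:P2(v=18); in:-
Tick 7: [PARSE:-, VALIDATE:-, TRANSFORM:-, EMIT:P4(v=30,ok=T)] out:P3(v=0); in:-
Tick 8: [PARSE:-, VALIDATE:-, TRANSFORM:-, EMIT:-] out:P4(v=30); in:-
P1: arrives tick 1, valid=False (id=1, id%2=1), emit tick 5, final value 0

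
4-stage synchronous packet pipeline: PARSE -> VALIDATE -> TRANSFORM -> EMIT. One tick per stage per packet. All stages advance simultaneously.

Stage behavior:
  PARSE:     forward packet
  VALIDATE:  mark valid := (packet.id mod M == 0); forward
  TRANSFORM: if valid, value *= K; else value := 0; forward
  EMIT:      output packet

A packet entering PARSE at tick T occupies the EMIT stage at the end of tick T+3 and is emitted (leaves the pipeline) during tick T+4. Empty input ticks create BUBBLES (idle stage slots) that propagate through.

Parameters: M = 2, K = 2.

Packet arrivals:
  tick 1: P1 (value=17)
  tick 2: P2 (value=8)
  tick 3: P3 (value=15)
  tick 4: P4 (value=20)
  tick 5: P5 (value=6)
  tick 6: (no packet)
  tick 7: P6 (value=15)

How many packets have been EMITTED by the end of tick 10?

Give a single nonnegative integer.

Answer: 5

Derivation:
Tick 1: [PARSE:P1(v=17,ok=F), VALIDATE:-, TRANSFORM:-, EMIT:-] out:-; in:P1
Tick 2: [PARSE:P2(v=8,ok=F), VALIDATE:P1(v=17,ok=F), TRANSFORM:-, EMIT:-] out:-; in:P2
Tick 3: [PARSE:P3(v=15,ok=F), VALIDATE:P2(v=8,ok=T), TRANSFORM:P1(v=0,ok=F), EMIT:-] out:-; in:P3
Tick 4: [PARSE:P4(v=20,ok=F), VALIDATE:P3(v=15,ok=F), TRANSFORM:P2(v=16,ok=T), EMIT:P1(v=0,ok=F)] out:-; in:P4
Tick 5: [PARSE:P5(v=6,ok=F), VALIDATE:P4(v=20,ok=T), TRANSFORM:P3(v=0,ok=F), EMIT:P2(v=16,ok=T)] out:P1(v=0); in:P5
Tick 6: [PARSE:-, VALIDATE:P5(v=6,ok=F), TRANSFORM:P4(v=40,ok=T), EMIT:P3(v=0,ok=F)] out:P2(v=16); in:-
Tick 7: [PARSE:P6(v=15,ok=F), VALIDATE:-, TRANSFORM:P5(v=0,ok=F), EMIT:P4(v=40,ok=T)] out:P3(v=0); in:P6
Tick 8: [PARSE:-, VALIDATE:P6(v=15,ok=T), TRANSFORM:-, EMIT:P5(v=0,ok=F)] out:P4(v=40); in:-
Tick 9: [PARSE:-, VALIDATE:-, TRANSFORM:P6(v=30,ok=T), EMIT:-] out:P5(v=0); in:-
Tick 10: [PARSE:-, VALIDATE:-, TRANSFORM:-, EMIT:P6(v=30,ok=T)] out:-; in:-
Emitted by tick 10: ['P1', 'P2', 'P3', 'P4', 'P5']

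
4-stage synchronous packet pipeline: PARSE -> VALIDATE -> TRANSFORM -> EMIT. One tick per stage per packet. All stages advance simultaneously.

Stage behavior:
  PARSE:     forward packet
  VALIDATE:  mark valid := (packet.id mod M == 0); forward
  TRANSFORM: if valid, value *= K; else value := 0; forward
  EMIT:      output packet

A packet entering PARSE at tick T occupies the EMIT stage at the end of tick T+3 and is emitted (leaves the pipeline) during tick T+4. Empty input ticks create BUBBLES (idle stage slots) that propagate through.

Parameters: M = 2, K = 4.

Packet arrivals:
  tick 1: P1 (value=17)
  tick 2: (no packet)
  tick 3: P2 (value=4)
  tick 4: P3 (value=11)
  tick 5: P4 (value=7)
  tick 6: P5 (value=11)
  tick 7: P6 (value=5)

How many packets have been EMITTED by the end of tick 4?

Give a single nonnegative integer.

Answer: 0

Derivation:
Tick 1: [PARSE:P1(v=17,ok=F), VALIDATE:-, TRANSFORM:-, EMIT:-] out:-; in:P1
Tick 2: [PARSE:-, VALIDATE:P1(v=17,ok=F), TRANSFORM:-, EMIT:-] out:-; in:-
Tick 3: [PARSE:P2(v=4,ok=F), VALIDATE:-, TRANSFORM:P1(v=0,ok=F), EMIT:-] out:-; in:P2
Tick 4: [PARSE:P3(v=11,ok=F), VALIDATE:P2(v=4,ok=T), TRANSFORM:-, EMIT:P1(v=0,ok=F)] out:-; in:P3
Emitted by tick 4: []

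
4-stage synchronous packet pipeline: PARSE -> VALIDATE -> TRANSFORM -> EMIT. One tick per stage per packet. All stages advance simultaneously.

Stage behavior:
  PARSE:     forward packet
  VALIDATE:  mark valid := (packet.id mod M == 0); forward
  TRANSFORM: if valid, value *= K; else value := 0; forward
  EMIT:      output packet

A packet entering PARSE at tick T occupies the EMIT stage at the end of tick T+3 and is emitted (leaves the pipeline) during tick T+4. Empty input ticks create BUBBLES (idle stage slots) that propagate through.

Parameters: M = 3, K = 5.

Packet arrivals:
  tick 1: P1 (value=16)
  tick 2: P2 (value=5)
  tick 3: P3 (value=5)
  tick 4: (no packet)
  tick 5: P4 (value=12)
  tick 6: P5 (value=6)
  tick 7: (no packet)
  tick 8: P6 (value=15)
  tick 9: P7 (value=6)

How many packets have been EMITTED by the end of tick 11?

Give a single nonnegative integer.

Tick 1: [PARSE:P1(v=16,ok=F), VALIDATE:-, TRANSFORM:-, EMIT:-] out:-; in:P1
Tick 2: [PARSE:P2(v=5,ok=F), VALIDATE:P1(v=16,ok=F), TRANSFORM:-, EMIT:-] out:-; in:P2
Tick 3: [PARSE:P3(v=5,ok=F), VALIDATE:P2(v=5,ok=F), TRANSFORM:P1(v=0,ok=F), EMIT:-] out:-; in:P3
Tick 4: [PARSE:-, VALIDATE:P3(v=5,ok=T), TRANSFORM:P2(v=0,ok=F), EMIT:P1(v=0,ok=F)] out:-; in:-
Tick 5: [PARSE:P4(v=12,ok=F), VALIDATE:-, TRANSFORM:P3(v=25,ok=T), EMIT:P2(v=0,ok=F)] out:P1(v=0); in:P4
Tick 6: [PARSE:P5(v=6,ok=F), VALIDATE:P4(v=12,ok=F), TRANSFORM:-, EMIT:P3(v=25,ok=T)] out:P2(v=0); in:P5
Tick 7: [PARSE:-, VALIDATE:P5(v=6,ok=F), TRANSFORM:P4(v=0,ok=F), EMIT:-] out:P3(v=25); in:-
Tick 8: [PARSE:P6(v=15,ok=F), VALIDATE:-, TRANSFORM:P5(v=0,ok=F), EMIT:P4(v=0,ok=F)] out:-; in:P6
Tick 9: [PARSE:P7(v=6,ok=F), VALIDATE:P6(v=15,ok=T), TRANSFORM:-, EMIT:P5(v=0,ok=F)] out:P4(v=0); in:P7
Tick 10: [PARSE:-, VALIDATE:P7(v=6,ok=F), TRANSFORM:P6(v=75,ok=T), EMIT:-] out:P5(v=0); in:-
Tick 11: [PARSE:-, VALIDATE:-, TRANSFORM:P7(v=0,ok=F), EMIT:P6(v=75,ok=T)] out:-; in:-
Emitted by tick 11: ['P1', 'P2', 'P3', 'P4', 'P5']

Answer: 5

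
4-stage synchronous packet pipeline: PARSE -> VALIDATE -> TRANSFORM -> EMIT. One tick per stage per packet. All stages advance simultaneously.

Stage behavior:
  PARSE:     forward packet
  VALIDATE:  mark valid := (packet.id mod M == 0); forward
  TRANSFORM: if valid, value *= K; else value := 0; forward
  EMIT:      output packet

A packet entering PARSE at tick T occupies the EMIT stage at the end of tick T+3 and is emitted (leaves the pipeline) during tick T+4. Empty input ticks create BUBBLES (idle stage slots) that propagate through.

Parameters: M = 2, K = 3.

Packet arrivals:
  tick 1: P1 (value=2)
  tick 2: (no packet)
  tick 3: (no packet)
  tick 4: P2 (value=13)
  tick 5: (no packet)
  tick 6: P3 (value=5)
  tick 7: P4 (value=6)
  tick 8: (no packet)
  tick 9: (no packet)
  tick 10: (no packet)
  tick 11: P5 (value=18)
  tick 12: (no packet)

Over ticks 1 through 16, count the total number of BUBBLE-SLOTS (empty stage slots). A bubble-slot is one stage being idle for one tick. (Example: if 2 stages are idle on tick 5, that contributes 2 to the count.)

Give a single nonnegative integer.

Answer: 44

Derivation:
Tick 1: [PARSE:P1(v=2,ok=F), VALIDATE:-, TRANSFORM:-, EMIT:-] out:-; bubbles=3
Tick 2: [PARSE:-, VALIDATE:P1(v=2,ok=F), TRANSFORM:-, EMIT:-] out:-; bubbles=3
Tick 3: [PARSE:-, VALIDATE:-, TRANSFORM:P1(v=0,ok=F), EMIT:-] out:-; bubbles=3
Tick 4: [PARSE:P2(v=13,ok=F), VALIDATE:-, TRANSFORM:-, EMIT:P1(v=0,ok=F)] out:-; bubbles=2
Tick 5: [PARSE:-, VALIDATE:P2(v=13,ok=T), TRANSFORM:-, EMIT:-] out:P1(v=0); bubbles=3
Tick 6: [PARSE:P3(v=5,ok=F), VALIDATE:-, TRANSFORM:P2(v=39,ok=T), EMIT:-] out:-; bubbles=2
Tick 7: [PARSE:P4(v=6,ok=F), VALIDATE:P3(v=5,ok=F), TRANSFORM:-, EMIT:P2(v=39,ok=T)] out:-; bubbles=1
Tick 8: [PARSE:-, VALIDATE:P4(v=6,ok=T), TRANSFORM:P3(v=0,ok=F), EMIT:-] out:P2(v=39); bubbles=2
Tick 9: [PARSE:-, VALIDATE:-, TRANSFORM:P4(v=18,ok=T), EMIT:P3(v=0,ok=F)] out:-; bubbles=2
Tick 10: [PARSE:-, VALIDATE:-, TRANSFORM:-, EMIT:P4(v=18,ok=T)] out:P3(v=0); bubbles=3
Tick 11: [PARSE:P5(v=18,ok=F), VALIDATE:-, TRANSFORM:-, EMIT:-] out:P4(v=18); bubbles=3
Tick 12: [PARSE:-, VALIDATE:P5(v=18,ok=F), TRANSFORM:-, EMIT:-] out:-; bubbles=3
Tick 13: [PARSE:-, VALIDATE:-, TRANSFORM:P5(v=0,ok=F), EMIT:-] out:-; bubbles=3
Tick 14: [PARSE:-, VALIDATE:-, TRANSFORM:-, EMIT:P5(v=0,ok=F)] out:-; bubbles=3
Tick 15: [PARSE:-, VALIDATE:-, TRANSFORM:-, EMIT:-] out:P5(v=0); bubbles=4
Tick 16: [PARSE:-, VALIDATE:-, TRANSFORM:-, EMIT:-] out:-; bubbles=4
Total bubble-slots: 44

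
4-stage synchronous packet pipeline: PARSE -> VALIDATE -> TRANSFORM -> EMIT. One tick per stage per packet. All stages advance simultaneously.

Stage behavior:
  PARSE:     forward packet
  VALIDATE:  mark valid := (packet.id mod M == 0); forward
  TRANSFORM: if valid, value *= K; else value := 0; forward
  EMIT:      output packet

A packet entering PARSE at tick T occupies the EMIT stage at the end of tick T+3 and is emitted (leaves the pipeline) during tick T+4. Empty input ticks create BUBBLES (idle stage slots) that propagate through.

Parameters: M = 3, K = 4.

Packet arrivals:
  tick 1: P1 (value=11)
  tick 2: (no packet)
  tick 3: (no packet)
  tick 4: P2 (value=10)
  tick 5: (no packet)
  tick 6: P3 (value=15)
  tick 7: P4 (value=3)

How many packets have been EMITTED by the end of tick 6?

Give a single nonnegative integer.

Answer: 1

Derivation:
Tick 1: [PARSE:P1(v=11,ok=F), VALIDATE:-, TRANSFORM:-, EMIT:-] out:-; in:P1
Tick 2: [PARSE:-, VALIDATE:P1(v=11,ok=F), TRANSFORM:-, EMIT:-] out:-; in:-
Tick 3: [PARSE:-, VALIDATE:-, TRANSFORM:P1(v=0,ok=F), EMIT:-] out:-; in:-
Tick 4: [PARSE:P2(v=10,ok=F), VALIDATE:-, TRANSFORM:-, EMIT:P1(v=0,ok=F)] out:-; in:P2
Tick 5: [PARSE:-, VALIDATE:P2(v=10,ok=F), TRANSFORM:-, EMIT:-] out:P1(v=0); in:-
Tick 6: [PARSE:P3(v=15,ok=F), VALIDATE:-, TRANSFORM:P2(v=0,ok=F), EMIT:-] out:-; in:P3
Emitted by tick 6: ['P1']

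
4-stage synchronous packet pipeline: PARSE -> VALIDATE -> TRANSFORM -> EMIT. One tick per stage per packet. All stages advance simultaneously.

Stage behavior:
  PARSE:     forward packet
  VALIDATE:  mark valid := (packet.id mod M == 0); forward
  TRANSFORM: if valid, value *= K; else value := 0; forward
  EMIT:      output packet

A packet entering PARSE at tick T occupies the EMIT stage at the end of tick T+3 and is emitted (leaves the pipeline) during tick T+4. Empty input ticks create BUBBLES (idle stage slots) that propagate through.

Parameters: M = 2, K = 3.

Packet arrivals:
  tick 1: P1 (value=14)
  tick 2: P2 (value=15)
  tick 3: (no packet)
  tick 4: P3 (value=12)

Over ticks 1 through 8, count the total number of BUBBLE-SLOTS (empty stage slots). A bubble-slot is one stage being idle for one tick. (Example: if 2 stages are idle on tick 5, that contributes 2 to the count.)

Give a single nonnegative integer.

Answer: 20

Derivation:
Tick 1: [PARSE:P1(v=14,ok=F), VALIDATE:-, TRANSFORM:-, EMIT:-] out:-; bubbles=3
Tick 2: [PARSE:P2(v=15,ok=F), VALIDATE:P1(v=14,ok=F), TRANSFORM:-, EMIT:-] out:-; bubbles=2
Tick 3: [PARSE:-, VALIDATE:P2(v=15,ok=T), TRANSFORM:P1(v=0,ok=F), EMIT:-] out:-; bubbles=2
Tick 4: [PARSE:P3(v=12,ok=F), VALIDATE:-, TRANSFORM:P2(v=45,ok=T), EMIT:P1(v=0,ok=F)] out:-; bubbles=1
Tick 5: [PARSE:-, VALIDATE:P3(v=12,ok=F), TRANSFORM:-, EMIT:P2(v=45,ok=T)] out:P1(v=0); bubbles=2
Tick 6: [PARSE:-, VALIDATE:-, TRANSFORM:P3(v=0,ok=F), EMIT:-] out:P2(v=45); bubbles=3
Tick 7: [PARSE:-, VALIDATE:-, TRANSFORM:-, EMIT:P3(v=0,ok=F)] out:-; bubbles=3
Tick 8: [PARSE:-, VALIDATE:-, TRANSFORM:-, EMIT:-] out:P3(v=0); bubbles=4
Total bubble-slots: 20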